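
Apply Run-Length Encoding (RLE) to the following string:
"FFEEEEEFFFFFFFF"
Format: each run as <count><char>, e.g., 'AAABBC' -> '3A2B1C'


Scanning runs left to right:
  i=0: run of 'F' x 2 -> '2F'
  i=2: run of 'E' x 5 -> '5E'
  i=7: run of 'F' x 8 -> '8F'

RLE = 2F5E8F


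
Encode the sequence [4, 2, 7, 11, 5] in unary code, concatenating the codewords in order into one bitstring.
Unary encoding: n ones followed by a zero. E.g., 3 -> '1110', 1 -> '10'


Encode each number as n ones followed by a terminating 0:
  4 -> 11110 (5 bits)
  2 -> 110 (3 bits)
  7 -> 11111110 (8 bits)
  11 -> 111111111110 (12 bits)
  5 -> 111110 (6 bits)
Total length = 5 + 3 + 8 + 12 + 6 = 34 bits.

Unary([4, 2, 7, 11, 5]) = 1111011011111110111111111110111110 (34 bits)


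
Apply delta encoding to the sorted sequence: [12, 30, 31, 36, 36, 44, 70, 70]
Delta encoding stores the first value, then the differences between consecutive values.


First value: 12
Deltas:
  30 - 12 = 18
  31 - 30 = 1
  36 - 31 = 5
  36 - 36 = 0
  44 - 36 = 8
  70 - 44 = 26
  70 - 70 = 0


Delta encoded: [12, 18, 1, 5, 0, 8, 26, 0]


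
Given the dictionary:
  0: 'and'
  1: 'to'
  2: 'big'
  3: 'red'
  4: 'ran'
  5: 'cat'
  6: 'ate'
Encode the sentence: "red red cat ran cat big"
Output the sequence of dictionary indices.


Look up each word in the dictionary:
  'red' -> 3
  'red' -> 3
  'cat' -> 5
  'ran' -> 4
  'cat' -> 5
  'big' -> 2

Encoded: [3, 3, 5, 4, 5, 2]


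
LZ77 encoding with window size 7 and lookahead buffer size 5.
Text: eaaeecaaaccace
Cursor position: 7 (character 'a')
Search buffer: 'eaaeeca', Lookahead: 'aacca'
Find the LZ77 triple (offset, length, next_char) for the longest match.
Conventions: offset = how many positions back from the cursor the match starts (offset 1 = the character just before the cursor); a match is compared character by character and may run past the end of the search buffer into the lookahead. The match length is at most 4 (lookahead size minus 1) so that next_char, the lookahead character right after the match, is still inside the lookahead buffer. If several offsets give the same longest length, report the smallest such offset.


Try each offset into the search buffer:
  offset=1 (pos 6, char 'a'): match length 2
  offset=2 (pos 5, char 'c'): match length 0
  offset=3 (pos 4, char 'e'): match length 0
  offset=4 (pos 3, char 'e'): match length 0
  offset=5 (pos 2, char 'a'): match length 1
  offset=6 (pos 1, char 'a'): match length 2
  offset=7 (pos 0, char 'e'): match length 0
Longest match has length 2, found at offsets 1, 6; take the smallest, offset 1.
next_char = character at position 7 + 2 = 9 -> 'c'

Best match: offset=1, length=2 (matching 'aa' starting at position 6)
LZ77 triple: (1, 2, 'c')


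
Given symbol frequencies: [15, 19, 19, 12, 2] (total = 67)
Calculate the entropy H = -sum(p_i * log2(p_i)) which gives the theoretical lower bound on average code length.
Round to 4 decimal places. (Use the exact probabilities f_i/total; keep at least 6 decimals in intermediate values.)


Per-symbol terms -p_i * log2(p_i) with p_i = f_i/67:
  p = 15/67 = 0.223881: log2(p) = -2.159199, -p*log2(p) = 0.483403
  p = 19/67 = 0.283582: log2(p) = -1.818162, -p*log2(p) = 0.515598
  p = 19/67 = 0.283582: log2(p) = -1.818162, -p*log2(p) = 0.515598
  p = 12/67 = 0.179104: log2(p) = -2.481127, -p*log2(p) = 0.444381
  p = 2/67 = 0.029851: log2(p) = -5.066089, -p*log2(p) = 0.151227
H = 0.483403 + 0.515598 + 0.515598 + 0.444381 + 0.151227 = 2.110207

H = 2.1102 bits/symbol


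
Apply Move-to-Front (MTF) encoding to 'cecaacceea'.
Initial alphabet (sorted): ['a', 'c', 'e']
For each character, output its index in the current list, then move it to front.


MTF encoding:
'c': index 1 in ['a', 'c', 'e'] -> ['c', 'a', 'e']
'e': index 2 in ['c', 'a', 'e'] -> ['e', 'c', 'a']
'c': index 1 in ['e', 'c', 'a'] -> ['c', 'e', 'a']
'a': index 2 in ['c', 'e', 'a'] -> ['a', 'c', 'e']
'a': index 0 in ['a', 'c', 'e'] -> ['a', 'c', 'e']
'c': index 1 in ['a', 'c', 'e'] -> ['c', 'a', 'e']
'c': index 0 in ['c', 'a', 'e'] -> ['c', 'a', 'e']
'e': index 2 in ['c', 'a', 'e'] -> ['e', 'c', 'a']
'e': index 0 in ['e', 'c', 'a'] -> ['e', 'c', 'a']
'a': index 2 in ['e', 'c', 'a'] -> ['a', 'e', 'c']


Output: [1, 2, 1, 2, 0, 1, 0, 2, 0, 2]


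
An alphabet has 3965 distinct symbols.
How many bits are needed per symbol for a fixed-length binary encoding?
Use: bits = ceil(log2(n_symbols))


log2(3965) = 11.9531
Bracket: 2^11 = 2048 < 3965 <= 2^12 = 4096
So ceil(log2(3965)) = 12

bits = ceil(log2(3965)) = ceil(11.9531) = 12 bits


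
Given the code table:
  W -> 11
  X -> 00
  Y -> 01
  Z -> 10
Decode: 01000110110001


Decoding:
01 -> Y
00 -> X
01 -> Y
10 -> Z
11 -> W
00 -> X
01 -> Y


Result: YXYZWXY


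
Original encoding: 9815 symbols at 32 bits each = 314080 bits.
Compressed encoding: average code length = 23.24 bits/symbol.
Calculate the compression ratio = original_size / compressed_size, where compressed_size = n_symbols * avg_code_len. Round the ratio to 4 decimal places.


original_size = n_symbols * orig_bits = 9815 * 32 = 314080 bits
compressed_size = n_symbols * avg_code_len = 9815 * 23.24 = 228100.6 bits
ratio = original_size / compressed_size = 314080 / 228100.6 = 1.3769

Compression ratio = 1.3769


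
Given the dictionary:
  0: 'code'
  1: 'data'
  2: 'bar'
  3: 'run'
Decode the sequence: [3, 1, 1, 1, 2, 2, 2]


Look up each index in the dictionary:
  3 -> 'run'
  1 -> 'data'
  1 -> 'data'
  1 -> 'data'
  2 -> 'bar'
  2 -> 'bar'
  2 -> 'bar'

Decoded: "run data data data bar bar bar"


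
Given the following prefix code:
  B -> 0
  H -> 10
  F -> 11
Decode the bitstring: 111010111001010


Decoding step by step:
Bits 11 -> F
Bits 10 -> H
Bits 10 -> H
Bits 11 -> F
Bits 10 -> H
Bits 0 -> B
Bits 10 -> H
Bits 10 -> H


Decoded message: FHHFHBHH


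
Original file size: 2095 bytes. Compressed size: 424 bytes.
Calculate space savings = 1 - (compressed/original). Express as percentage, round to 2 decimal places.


ratio = compressed/original = 424/2095 = 0.202387
savings = 1 - ratio = 1 - 0.202387 = 0.797613
as a percentage: 0.797613 * 100 = 79.76%

Space savings = 1 - 424/2095 = 79.76%


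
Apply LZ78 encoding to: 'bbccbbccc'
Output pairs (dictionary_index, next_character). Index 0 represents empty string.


LZ78 encoding steps:
Dictionary: {0: ''}
Step 1: w='' (idx 0), next='b' -> output (0, 'b'), add 'b' as idx 1
Step 2: w='b' (idx 1), next='c' -> output (1, 'c'), add 'bc' as idx 2
Step 3: w='' (idx 0), next='c' -> output (0, 'c'), add 'c' as idx 3
Step 4: w='b' (idx 1), next='b' -> output (1, 'b'), add 'bb' as idx 4
Step 5: w='c' (idx 3), next='c' -> output (3, 'c'), add 'cc' as idx 5
Step 6: w='c' (idx 3), end of input -> output (3, '')


Encoded: [(0, 'b'), (1, 'c'), (0, 'c'), (1, 'b'), (3, 'c'), (3, '')]


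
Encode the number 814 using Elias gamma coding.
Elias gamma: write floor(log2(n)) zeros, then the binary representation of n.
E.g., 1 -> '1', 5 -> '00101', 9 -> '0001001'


num_bits = floor(log2(814)) + 1 = 10
leading_zeros = num_bits - 1 = 9
binary(814) = 1100101110

Elias gamma(814) = '000000000' + '1100101110' = 0000000001100101110 (19 bits)


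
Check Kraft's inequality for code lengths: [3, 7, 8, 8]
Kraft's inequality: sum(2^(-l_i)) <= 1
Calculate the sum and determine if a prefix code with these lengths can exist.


Sum = 2^(-3) + 2^(-7) + 2^(-8) + 2^(-8)
    = 0.125 + 0.0078125 + 0.00390625 + 0.00390625
    = 36/256 = 0.140625
Since 0.140625 <= 1, Kraft's inequality IS satisfied.
A prefix code with these lengths CAN exist.

Kraft sum = 0.140625. Satisfied.


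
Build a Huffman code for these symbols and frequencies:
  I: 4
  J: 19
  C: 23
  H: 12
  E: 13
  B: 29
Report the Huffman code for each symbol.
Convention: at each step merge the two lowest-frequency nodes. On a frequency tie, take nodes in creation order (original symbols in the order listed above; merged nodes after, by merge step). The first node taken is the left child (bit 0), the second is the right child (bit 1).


Huffman tree construction:
Step 1: Merge I(4) + H(12) = 16
Step 2: Merge E(13) + (I+H)(16) = 29
Step 3: Merge J(19) + C(23) = 42
Step 4: Merge B(29) + (E+(I+H))(29) = 58
Step 5: Merge (J+C)(42) + (B+(E+(I+H)))(58) = 100
Read each symbol's code off the tree from the root (left child = 0, right child = 1).

Codes:
  I: 1110 (length 4)
  J: 00 (length 2)
  C: 01 (length 2)
  H: 1111 (length 4)
  E: 110 (length 3)
  B: 10 (length 2)
Average code length: 245/100 = 2.4500 bits/symbol


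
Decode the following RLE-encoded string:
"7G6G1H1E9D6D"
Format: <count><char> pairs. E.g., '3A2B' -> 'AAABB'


Expanding each <count><char> pair:
  7G -> 'GGGGGGG'
  6G -> 'GGGGGG'
  1H -> 'H'
  1E -> 'E'
  9D -> 'DDDDDDDDD'
  6D -> 'DDDDDD'

Decoded = GGGGGGGGGGGGGHEDDDDDDDDDDDDDDD


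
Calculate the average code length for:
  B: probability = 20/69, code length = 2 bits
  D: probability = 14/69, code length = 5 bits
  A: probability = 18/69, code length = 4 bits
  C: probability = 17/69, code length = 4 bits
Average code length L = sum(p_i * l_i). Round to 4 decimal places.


Weighted contributions p_i * l_i:
  B: (20/69) * 2 = 40/69
  D: (14/69) * 5 = 70/69
  A: (18/69) * 4 = 72/69
  C: (17/69) * 4 = 68/69
Sum = (40 + 70 + 72 + 68)/69 = 250/69

L = 250/69 = 3.6232 bits/symbol


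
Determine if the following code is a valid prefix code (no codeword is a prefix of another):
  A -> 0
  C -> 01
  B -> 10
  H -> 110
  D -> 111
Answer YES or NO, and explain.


Checking each pair (does one codeword prefix another?):
  A='0' vs C='01': prefix -- VIOLATION

NO -- this is NOT a valid prefix code. A (0) is a prefix of C (01).


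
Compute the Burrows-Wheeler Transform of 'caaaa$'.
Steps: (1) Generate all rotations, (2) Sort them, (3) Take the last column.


Rotations (sorted):
  0: $caaaa -> last char: a
  1: a$caaa -> last char: a
  2: aa$caa -> last char: a
  3: aaa$ca -> last char: a
  4: aaaa$c -> last char: c
  5: caaaa$ -> last char: $


BWT = aaaac$


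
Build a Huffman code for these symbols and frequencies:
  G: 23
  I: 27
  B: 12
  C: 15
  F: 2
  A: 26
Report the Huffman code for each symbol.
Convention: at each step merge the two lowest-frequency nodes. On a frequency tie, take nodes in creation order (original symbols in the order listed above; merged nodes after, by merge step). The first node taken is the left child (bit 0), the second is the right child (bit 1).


Huffman tree construction:
Step 1: Merge F(2) + B(12) = 14
Step 2: Merge (F+B)(14) + C(15) = 29
Step 3: Merge G(23) + A(26) = 49
Step 4: Merge I(27) + ((F+B)+C)(29) = 56
Step 5: Merge (G+A)(49) + (I+((F+B)+C))(56) = 105
Read each symbol's code off the tree from the root (left child = 0, right child = 1).

Codes:
  G: 00 (length 2)
  I: 10 (length 2)
  B: 1101 (length 4)
  C: 111 (length 3)
  F: 1100 (length 4)
  A: 01 (length 2)
Average code length: 253/105 = 2.4095 bits/symbol


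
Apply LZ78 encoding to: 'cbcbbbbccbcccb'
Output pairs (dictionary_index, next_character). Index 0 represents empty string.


LZ78 encoding steps:
Dictionary: {0: ''}
Step 1: w='' (idx 0), next='c' -> output (0, 'c'), add 'c' as idx 1
Step 2: w='' (idx 0), next='b' -> output (0, 'b'), add 'b' as idx 2
Step 3: w='c' (idx 1), next='b' -> output (1, 'b'), add 'cb' as idx 3
Step 4: w='b' (idx 2), next='b' -> output (2, 'b'), add 'bb' as idx 4
Step 5: w='b' (idx 2), next='c' -> output (2, 'c'), add 'bc' as idx 5
Step 6: w='cb' (idx 3), next='c' -> output (3, 'c'), add 'cbc' as idx 6
Step 7: w='c' (idx 1), next='c' -> output (1, 'c'), add 'cc' as idx 7
Step 8: w='b' (idx 2), end of input -> output (2, '')


Encoded: [(0, 'c'), (0, 'b'), (1, 'b'), (2, 'b'), (2, 'c'), (3, 'c'), (1, 'c'), (2, '')]


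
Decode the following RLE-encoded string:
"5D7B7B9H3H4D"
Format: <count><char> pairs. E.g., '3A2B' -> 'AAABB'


Expanding each <count><char> pair:
  5D -> 'DDDDD'
  7B -> 'BBBBBBB'
  7B -> 'BBBBBBB'
  9H -> 'HHHHHHHHH'
  3H -> 'HHH'
  4D -> 'DDDD'

Decoded = DDDDDBBBBBBBBBBBBBBHHHHHHHHHHHHDDDD


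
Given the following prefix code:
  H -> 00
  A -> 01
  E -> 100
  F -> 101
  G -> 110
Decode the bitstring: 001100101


Decoding step by step:
Bits 00 -> H
Bits 110 -> G
Bits 01 -> A
Bits 01 -> A


Decoded message: HGAA


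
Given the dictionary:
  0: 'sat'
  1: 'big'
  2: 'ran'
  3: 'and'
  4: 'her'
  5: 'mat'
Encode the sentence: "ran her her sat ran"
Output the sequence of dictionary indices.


Look up each word in the dictionary:
  'ran' -> 2
  'her' -> 4
  'her' -> 4
  'sat' -> 0
  'ran' -> 2

Encoded: [2, 4, 4, 0, 2]


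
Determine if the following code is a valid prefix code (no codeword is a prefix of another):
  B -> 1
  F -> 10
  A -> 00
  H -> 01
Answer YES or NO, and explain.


Checking each pair (does one codeword prefix another?):
  B='1' vs F='10': prefix -- VIOLATION

NO -- this is NOT a valid prefix code. B (1) is a prefix of F (10).


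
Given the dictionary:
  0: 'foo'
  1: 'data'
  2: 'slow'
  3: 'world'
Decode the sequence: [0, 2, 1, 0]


Look up each index in the dictionary:
  0 -> 'foo'
  2 -> 'slow'
  1 -> 'data'
  0 -> 'foo'

Decoded: "foo slow data foo"


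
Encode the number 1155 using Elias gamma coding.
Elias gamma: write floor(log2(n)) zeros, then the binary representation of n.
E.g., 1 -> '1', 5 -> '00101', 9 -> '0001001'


num_bits = floor(log2(1155)) + 1 = 11
leading_zeros = num_bits - 1 = 10
binary(1155) = 10010000011

Elias gamma(1155) = '0000000000' + '10010000011' = 000000000010010000011 (21 bits)


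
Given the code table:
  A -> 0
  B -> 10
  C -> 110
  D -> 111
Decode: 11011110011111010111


Decoding:
110 -> C
111 -> D
10 -> B
0 -> A
111 -> D
110 -> C
10 -> B
111 -> D


Result: CDBADCBD


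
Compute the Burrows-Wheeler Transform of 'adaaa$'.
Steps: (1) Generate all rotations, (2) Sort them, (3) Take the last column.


Rotations (sorted):
  0: $adaaa -> last char: a
  1: a$adaa -> last char: a
  2: aa$ada -> last char: a
  3: aaa$ad -> last char: d
  4: adaaa$ -> last char: $
  5: daaa$a -> last char: a


BWT = aaad$a


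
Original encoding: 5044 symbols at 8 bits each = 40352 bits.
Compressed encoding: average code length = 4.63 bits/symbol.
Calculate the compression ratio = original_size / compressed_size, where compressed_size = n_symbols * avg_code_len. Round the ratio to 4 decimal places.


original_size = n_symbols * orig_bits = 5044 * 8 = 40352 bits
compressed_size = n_symbols * avg_code_len = 5044 * 4.63 = 23353.72 bits
ratio = original_size / compressed_size = 40352 / 23353.72 = 1.7279

Compression ratio = 1.7279


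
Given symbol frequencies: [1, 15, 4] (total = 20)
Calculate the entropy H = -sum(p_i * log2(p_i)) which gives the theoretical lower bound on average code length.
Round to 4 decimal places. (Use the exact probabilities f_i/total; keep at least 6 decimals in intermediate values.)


Per-symbol terms -p_i * log2(p_i) with p_i = f_i/20:
  p = 1/20 = 0.050000: log2(p) = -4.321928, -p*log2(p) = 0.216096
  p = 15/20 = 0.750000: log2(p) = -0.415037, -p*log2(p) = 0.311278
  p = 4/20 = 0.200000: log2(p) = -2.321928, -p*log2(p) = 0.464386
H = 0.216096 + 0.311278 + 0.464386 = 0.991760

H = 0.9918 bits/symbol


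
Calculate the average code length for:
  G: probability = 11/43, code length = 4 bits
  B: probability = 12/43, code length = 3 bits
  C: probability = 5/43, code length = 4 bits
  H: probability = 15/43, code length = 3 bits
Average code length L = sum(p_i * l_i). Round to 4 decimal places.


Weighted contributions p_i * l_i:
  G: (11/43) * 4 = 44/43
  B: (12/43) * 3 = 36/43
  C: (5/43) * 4 = 20/43
  H: (15/43) * 3 = 45/43
Sum = (44 + 36 + 20 + 45)/43 = 145/43

L = 145/43 = 3.3721 bits/symbol


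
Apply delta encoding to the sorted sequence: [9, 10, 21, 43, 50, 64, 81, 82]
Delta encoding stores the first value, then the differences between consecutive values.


First value: 9
Deltas:
  10 - 9 = 1
  21 - 10 = 11
  43 - 21 = 22
  50 - 43 = 7
  64 - 50 = 14
  81 - 64 = 17
  82 - 81 = 1


Delta encoded: [9, 1, 11, 22, 7, 14, 17, 1]


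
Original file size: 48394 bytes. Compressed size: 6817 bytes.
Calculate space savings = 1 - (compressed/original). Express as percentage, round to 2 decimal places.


ratio = compressed/original = 6817/48394 = 0.140865
savings = 1 - ratio = 1 - 0.140865 = 0.859135
as a percentage: 0.859135 * 100 = 85.91%

Space savings = 1 - 6817/48394 = 85.91%


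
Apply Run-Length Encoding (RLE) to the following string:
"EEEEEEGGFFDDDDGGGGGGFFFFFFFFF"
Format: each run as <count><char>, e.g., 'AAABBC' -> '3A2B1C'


Scanning runs left to right:
  i=0: run of 'E' x 6 -> '6E'
  i=6: run of 'G' x 2 -> '2G'
  i=8: run of 'F' x 2 -> '2F'
  i=10: run of 'D' x 4 -> '4D'
  i=14: run of 'G' x 6 -> '6G'
  i=20: run of 'F' x 9 -> '9F'

RLE = 6E2G2F4D6G9F


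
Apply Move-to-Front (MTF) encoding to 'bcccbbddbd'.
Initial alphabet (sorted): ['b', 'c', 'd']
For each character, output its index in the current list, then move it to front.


MTF encoding:
'b': index 0 in ['b', 'c', 'd'] -> ['b', 'c', 'd']
'c': index 1 in ['b', 'c', 'd'] -> ['c', 'b', 'd']
'c': index 0 in ['c', 'b', 'd'] -> ['c', 'b', 'd']
'c': index 0 in ['c', 'b', 'd'] -> ['c', 'b', 'd']
'b': index 1 in ['c', 'b', 'd'] -> ['b', 'c', 'd']
'b': index 0 in ['b', 'c', 'd'] -> ['b', 'c', 'd']
'd': index 2 in ['b', 'c', 'd'] -> ['d', 'b', 'c']
'd': index 0 in ['d', 'b', 'c'] -> ['d', 'b', 'c']
'b': index 1 in ['d', 'b', 'c'] -> ['b', 'd', 'c']
'd': index 1 in ['b', 'd', 'c'] -> ['d', 'b', 'c']


Output: [0, 1, 0, 0, 1, 0, 2, 0, 1, 1]


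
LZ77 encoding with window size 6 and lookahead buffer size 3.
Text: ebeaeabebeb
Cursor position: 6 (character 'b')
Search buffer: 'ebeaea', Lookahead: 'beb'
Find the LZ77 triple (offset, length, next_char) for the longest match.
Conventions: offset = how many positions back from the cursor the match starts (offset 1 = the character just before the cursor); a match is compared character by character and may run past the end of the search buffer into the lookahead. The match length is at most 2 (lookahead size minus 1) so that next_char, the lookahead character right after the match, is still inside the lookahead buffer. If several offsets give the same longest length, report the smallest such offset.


Try each offset into the search buffer:
  offset=1 (pos 5, char 'a'): match length 0
  offset=2 (pos 4, char 'e'): match length 0
  offset=3 (pos 3, char 'a'): match length 0
  offset=4 (pos 2, char 'e'): match length 0
  offset=5 (pos 1, char 'b'): match length 2
  offset=6 (pos 0, char 'e'): match length 0
Longest match has length 2 at offset 5.
next_char = character at position 6 + 2 = 8 -> 'b'

Best match: offset=5, length=2 (matching 'be' starting at position 1)
LZ77 triple: (5, 2, 'b')


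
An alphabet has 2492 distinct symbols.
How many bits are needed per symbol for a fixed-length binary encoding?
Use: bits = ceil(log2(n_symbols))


log2(2492) = 11.2831
Bracket: 2^11 = 2048 < 2492 <= 2^12 = 4096
So ceil(log2(2492)) = 12

bits = ceil(log2(2492)) = ceil(11.2831) = 12 bits


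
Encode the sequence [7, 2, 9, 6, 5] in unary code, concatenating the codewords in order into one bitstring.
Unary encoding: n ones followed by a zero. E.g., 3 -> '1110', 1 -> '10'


Encode each number as n ones followed by a terminating 0:
  7 -> 11111110 (8 bits)
  2 -> 110 (3 bits)
  9 -> 1111111110 (10 bits)
  6 -> 1111110 (7 bits)
  5 -> 111110 (6 bits)
Total length = 8 + 3 + 10 + 7 + 6 = 34 bits.

Unary([7, 2, 9, 6, 5]) = 1111111011011111111101111110111110 (34 bits)


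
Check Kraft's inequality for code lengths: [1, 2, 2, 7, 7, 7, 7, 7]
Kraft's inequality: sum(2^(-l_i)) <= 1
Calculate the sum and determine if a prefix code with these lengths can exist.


Sum = 2^(-1) + 2^(-2) + 2^(-2) + 2^(-7) + 2^(-7) + 2^(-7) + 2^(-7) + 2^(-7)
    = 0.5 + 0.25 + 0.25 + 0.0078125 + 0.0078125 + 0.0078125 + 0.0078125 + 0.0078125
    = 133/128 = 1.0390625
Since 1.0390625 > 1, Kraft's inequality is NOT satisfied.
A prefix code with these lengths CANNOT exist.

Kraft sum = 1.0390625. Not satisfied.


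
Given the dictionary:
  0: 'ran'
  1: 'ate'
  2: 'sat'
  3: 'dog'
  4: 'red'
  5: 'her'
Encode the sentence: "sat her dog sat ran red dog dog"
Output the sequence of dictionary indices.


Look up each word in the dictionary:
  'sat' -> 2
  'her' -> 5
  'dog' -> 3
  'sat' -> 2
  'ran' -> 0
  'red' -> 4
  'dog' -> 3
  'dog' -> 3

Encoded: [2, 5, 3, 2, 0, 4, 3, 3]


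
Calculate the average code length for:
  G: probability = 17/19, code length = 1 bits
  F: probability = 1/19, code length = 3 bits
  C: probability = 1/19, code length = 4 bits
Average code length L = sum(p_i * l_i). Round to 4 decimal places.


Weighted contributions p_i * l_i:
  G: (17/19) * 1 = 17/19
  F: (1/19) * 3 = 3/19
  C: (1/19) * 4 = 4/19
Sum = (17 + 3 + 4)/19 = 24/19

L = 24/19 = 1.2632 bits/symbol


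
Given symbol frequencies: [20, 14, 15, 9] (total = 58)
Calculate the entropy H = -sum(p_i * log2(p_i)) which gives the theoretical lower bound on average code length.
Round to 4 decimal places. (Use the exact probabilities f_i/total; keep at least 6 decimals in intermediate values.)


Per-symbol terms -p_i * log2(p_i) with p_i = f_i/58:
  p = 20/58 = 0.344828: log2(p) = -1.536053, -p*log2(p) = 0.529673
  p = 14/58 = 0.241379: log2(p) = -2.050626, -p*log2(p) = 0.494979
  p = 15/58 = 0.258621: log2(p) = -1.951090, -p*log2(p) = 0.504592
  p = 9/58 = 0.155172: log2(p) = -2.688056, -p*log2(p) = 0.417112
H = 0.529673 + 0.494979 + 0.504592 + 0.417112 = 1.946356

H = 1.9464 bits/symbol


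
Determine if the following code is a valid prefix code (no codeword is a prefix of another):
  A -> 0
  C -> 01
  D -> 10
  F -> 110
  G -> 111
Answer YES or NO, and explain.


Checking each pair (does one codeword prefix another?):
  A='0' vs C='01': prefix -- VIOLATION

NO -- this is NOT a valid prefix code. A (0) is a prefix of C (01).


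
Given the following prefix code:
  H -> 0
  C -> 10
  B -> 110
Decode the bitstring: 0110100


Decoding step by step:
Bits 0 -> H
Bits 110 -> B
Bits 10 -> C
Bits 0 -> H


Decoded message: HBCH


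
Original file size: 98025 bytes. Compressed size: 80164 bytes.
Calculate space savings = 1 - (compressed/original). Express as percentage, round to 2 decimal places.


ratio = compressed/original = 80164/98025 = 0.817791
savings = 1 - ratio = 1 - 0.817791 = 0.182209
as a percentage: 0.182209 * 100 = 18.22%

Space savings = 1 - 80164/98025 = 18.22%


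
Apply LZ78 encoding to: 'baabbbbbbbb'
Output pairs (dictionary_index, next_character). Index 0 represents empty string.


LZ78 encoding steps:
Dictionary: {0: ''}
Step 1: w='' (idx 0), next='b' -> output (0, 'b'), add 'b' as idx 1
Step 2: w='' (idx 0), next='a' -> output (0, 'a'), add 'a' as idx 2
Step 3: w='a' (idx 2), next='b' -> output (2, 'b'), add 'ab' as idx 3
Step 4: w='b' (idx 1), next='b' -> output (1, 'b'), add 'bb' as idx 4
Step 5: w='bb' (idx 4), next='b' -> output (4, 'b'), add 'bbb' as idx 5
Step 6: w='bb' (idx 4), end of input -> output (4, '')


Encoded: [(0, 'b'), (0, 'a'), (2, 'b'), (1, 'b'), (4, 'b'), (4, '')]


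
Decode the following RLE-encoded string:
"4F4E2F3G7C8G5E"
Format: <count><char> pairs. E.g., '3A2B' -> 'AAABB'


Expanding each <count><char> pair:
  4F -> 'FFFF'
  4E -> 'EEEE'
  2F -> 'FF'
  3G -> 'GGG'
  7C -> 'CCCCCCC'
  8G -> 'GGGGGGGG'
  5E -> 'EEEEE'

Decoded = FFFFEEEEFFGGGCCCCCCCGGGGGGGGEEEEE


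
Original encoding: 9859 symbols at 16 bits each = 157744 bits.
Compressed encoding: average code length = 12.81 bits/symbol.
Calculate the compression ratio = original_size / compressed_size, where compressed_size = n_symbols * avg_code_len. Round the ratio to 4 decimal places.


original_size = n_symbols * orig_bits = 9859 * 16 = 157744 bits
compressed_size = n_symbols * avg_code_len = 9859 * 12.81 = 126293.79 bits
ratio = original_size / compressed_size = 157744 / 126293.79 = 1.249

Compression ratio = 1.249


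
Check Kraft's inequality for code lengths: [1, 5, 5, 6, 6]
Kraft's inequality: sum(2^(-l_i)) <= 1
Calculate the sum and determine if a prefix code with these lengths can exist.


Sum = 2^(-1) + 2^(-5) + 2^(-5) + 2^(-6) + 2^(-6)
    = 0.5 + 0.03125 + 0.03125 + 0.015625 + 0.015625
    = 38/64 = 0.59375
Since 0.59375 <= 1, Kraft's inequality IS satisfied.
A prefix code with these lengths CAN exist.

Kraft sum = 0.59375. Satisfied.


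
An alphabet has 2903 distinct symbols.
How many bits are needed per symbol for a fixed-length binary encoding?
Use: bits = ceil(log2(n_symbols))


log2(2903) = 11.5033
Bracket: 2^11 = 2048 < 2903 <= 2^12 = 4096
So ceil(log2(2903)) = 12

bits = ceil(log2(2903)) = ceil(11.5033) = 12 bits


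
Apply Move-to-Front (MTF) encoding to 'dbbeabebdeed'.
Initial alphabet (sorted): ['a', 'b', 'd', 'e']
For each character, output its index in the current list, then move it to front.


MTF encoding:
'd': index 2 in ['a', 'b', 'd', 'e'] -> ['d', 'a', 'b', 'e']
'b': index 2 in ['d', 'a', 'b', 'e'] -> ['b', 'd', 'a', 'e']
'b': index 0 in ['b', 'd', 'a', 'e'] -> ['b', 'd', 'a', 'e']
'e': index 3 in ['b', 'd', 'a', 'e'] -> ['e', 'b', 'd', 'a']
'a': index 3 in ['e', 'b', 'd', 'a'] -> ['a', 'e', 'b', 'd']
'b': index 2 in ['a', 'e', 'b', 'd'] -> ['b', 'a', 'e', 'd']
'e': index 2 in ['b', 'a', 'e', 'd'] -> ['e', 'b', 'a', 'd']
'b': index 1 in ['e', 'b', 'a', 'd'] -> ['b', 'e', 'a', 'd']
'd': index 3 in ['b', 'e', 'a', 'd'] -> ['d', 'b', 'e', 'a']
'e': index 2 in ['d', 'b', 'e', 'a'] -> ['e', 'd', 'b', 'a']
'e': index 0 in ['e', 'd', 'b', 'a'] -> ['e', 'd', 'b', 'a']
'd': index 1 in ['e', 'd', 'b', 'a'] -> ['d', 'e', 'b', 'a']


Output: [2, 2, 0, 3, 3, 2, 2, 1, 3, 2, 0, 1]


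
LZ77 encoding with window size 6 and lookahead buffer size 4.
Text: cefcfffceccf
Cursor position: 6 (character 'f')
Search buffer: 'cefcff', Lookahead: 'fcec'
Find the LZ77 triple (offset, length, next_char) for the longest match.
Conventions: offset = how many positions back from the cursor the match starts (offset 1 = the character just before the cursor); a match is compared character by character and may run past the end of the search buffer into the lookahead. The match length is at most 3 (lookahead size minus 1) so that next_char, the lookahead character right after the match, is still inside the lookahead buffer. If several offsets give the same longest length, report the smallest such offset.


Try each offset into the search buffer:
  offset=1 (pos 5, char 'f'): match length 1
  offset=2 (pos 4, char 'f'): match length 1
  offset=3 (pos 3, char 'c'): match length 0
  offset=4 (pos 2, char 'f'): match length 2
  offset=5 (pos 1, char 'e'): match length 0
  offset=6 (pos 0, char 'c'): match length 0
Longest match has length 2 at offset 4.
next_char = character at position 6 + 2 = 8 -> 'e'

Best match: offset=4, length=2 (matching 'fc' starting at position 2)
LZ77 triple: (4, 2, 'e')


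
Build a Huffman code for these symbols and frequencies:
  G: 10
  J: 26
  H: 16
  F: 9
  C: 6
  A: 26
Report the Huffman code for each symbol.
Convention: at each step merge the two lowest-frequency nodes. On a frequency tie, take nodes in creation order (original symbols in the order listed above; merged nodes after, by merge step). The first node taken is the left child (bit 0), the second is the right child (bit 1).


Huffman tree construction:
Step 1: Merge C(6) + F(9) = 15
Step 2: Merge G(10) + (C+F)(15) = 25
Step 3: Merge H(16) + (G+(C+F))(25) = 41
Step 4: Merge J(26) + A(26) = 52
Step 5: Merge (H+(G+(C+F)))(41) + (J+A)(52) = 93
Read each symbol's code off the tree from the root (left child = 0, right child = 1).

Codes:
  G: 010 (length 3)
  J: 10 (length 2)
  H: 00 (length 2)
  F: 0111 (length 4)
  C: 0110 (length 4)
  A: 11 (length 2)
Average code length: 226/93 = 2.4301 bits/symbol


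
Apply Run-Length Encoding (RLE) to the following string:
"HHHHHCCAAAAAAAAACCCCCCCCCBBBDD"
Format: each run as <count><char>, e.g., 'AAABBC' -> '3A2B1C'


Scanning runs left to right:
  i=0: run of 'H' x 5 -> '5H'
  i=5: run of 'C' x 2 -> '2C'
  i=7: run of 'A' x 9 -> '9A'
  i=16: run of 'C' x 9 -> '9C'
  i=25: run of 'B' x 3 -> '3B'
  i=28: run of 'D' x 2 -> '2D'

RLE = 5H2C9A9C3B2D


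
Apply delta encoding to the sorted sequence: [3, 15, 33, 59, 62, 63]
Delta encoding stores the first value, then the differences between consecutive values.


First value: 3
Deltas:
  15 - 3 = 12
  33 - 15 = 18
  59 - 33 = 26
  62 - 59 = 3
  63 - 62 = 1


Delta encoded: [3, 12, 18, 26, 3, 1]


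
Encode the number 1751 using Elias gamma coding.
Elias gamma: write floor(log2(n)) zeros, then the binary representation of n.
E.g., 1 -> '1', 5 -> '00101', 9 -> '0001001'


num_bits = floor(log2(1751)) + 1 = 11
leading_zeros = num_bits - 1 = 10
binary(1751) = 11011010111

Elias gamma(1751) = '0000000000' + '11011010111' = 000000000011011010111 (21 bits)


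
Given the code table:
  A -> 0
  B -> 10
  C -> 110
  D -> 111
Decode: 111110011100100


Decoding:
111 -> D
110 -> C
0 -> A
111 -> D
0 -> A
0 -> A
10 -> B
0 -> A


Result: DCADAABA


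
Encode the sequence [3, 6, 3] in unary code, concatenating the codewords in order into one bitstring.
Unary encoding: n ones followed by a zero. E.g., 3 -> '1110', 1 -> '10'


Encode each number as n ones followed by a terminating 0:
  3 -> 1110 (4 bits)
  6 -> 1111110 (7 bits)
  3 -> 1110 (4 bits)
Total length = 4 + 7 + 4 = 15 bits.

Unary([3, 6, 3]) = 111011111101110 (15 bits)


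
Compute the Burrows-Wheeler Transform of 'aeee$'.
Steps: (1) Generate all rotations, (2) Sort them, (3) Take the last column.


Rotations (sorted):
  0: $aeee -> last char: e
  1: aeee$ -> last char: $
  2: e$aee -> last char: e
  3: ee$ae -> last char: e
  4: eee$a -> last char: a


BWT = e$eea


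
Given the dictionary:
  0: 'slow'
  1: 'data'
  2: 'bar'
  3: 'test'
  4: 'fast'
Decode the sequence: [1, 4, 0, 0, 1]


Look up each index in the dictionary:
  1 -> 'data'
  4 -> 'fast'
  0 -> 'slow'
  0 -> 'slow'
  1 -> 'data'

Decoded: "data fast slow slow data"


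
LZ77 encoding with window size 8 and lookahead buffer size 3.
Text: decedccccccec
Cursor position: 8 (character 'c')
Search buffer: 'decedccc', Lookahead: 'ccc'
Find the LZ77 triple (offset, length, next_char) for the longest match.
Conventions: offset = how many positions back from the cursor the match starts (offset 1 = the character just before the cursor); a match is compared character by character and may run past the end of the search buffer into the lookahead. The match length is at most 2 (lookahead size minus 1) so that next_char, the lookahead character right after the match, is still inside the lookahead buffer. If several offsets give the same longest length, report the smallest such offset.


Try each offset into the search buffer:
  offset=1 (pos 7, char 'c'): match length 2
  offset=2 (pos 6, char 'c'): match length 2
  offset=3 (pos 5, char 'c'): match length 2
  offset=4 (pos 4, char 'd'): match length 0
  offset=5 (pos 3, char 'e'): match length 0
  offset=6 (pos 2, char 'c'): match length 1
  offset=7 (pos 1, char 'e'): match length 0
  offset=8 (pos 0, char 'd'): match length 0
Longest match has length 2, found at offsets 1, 2, 3; take the smallest, offset 1.
next_char = character at position 8 + 2 = 10 -> 'c'

Best match: offset=1, length=2 (matching 'cc' starting at position 7)
LZ77 triple: (1, 2, 'c')


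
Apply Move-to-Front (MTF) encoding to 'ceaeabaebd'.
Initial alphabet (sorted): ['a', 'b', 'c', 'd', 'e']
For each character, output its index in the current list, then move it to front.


MTF encoding:
'c': index 2 in ['a', 'b', 'c', 'd', 'e'] -> ['c', 'a', 'b', 'd', 'e']
'e': index 4 in ['c', 'a', 'b', 'd', 'e'] -> ['e', 'c', 'a', 'b', 'd']
'a': index 2 in ['e', 'c', 'a', 'b', 'd'] -> ['a', 'e', 'c', 'b', 'd']
'e': index 1 in ['a', 'e', 'c', 'b', 'd'] -> ['e', 'a', 'c', 'b', 'd']
'a': index 1 in ['e', 'a', 'c', 'b', 'd'] -> ['a', 'e', 'c', 'b', 'd']
'b': index 3 in ['a', 'e', 'c', 'b', 'd'] -> ['b', 'a', 'e', 'c', 'd']
'a': index 1 in ['b', 'a', 'e', 'c', 'd'] -> ['a', 'b', 'e', 'c', 'd']
'e': index 2 in ['a', 'b', 'e', 'c', 'd'] -> ['e', 'a', 'b', 'c', 'd']
'b': index 2 in ['e', 'a', 'b', 'c', 'd'] -> ['b', 'e', 'a', 'c', 'd']
'd': index 4 in ['b', 'e', 'a', 'c', 'd'] -> ['d', 'b', 'e', 'a', 'c']


Output: [2, 4, 2, 1, 1, 3, 1, 2, 2, 4]


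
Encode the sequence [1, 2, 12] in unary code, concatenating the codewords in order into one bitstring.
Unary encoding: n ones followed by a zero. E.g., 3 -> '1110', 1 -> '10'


Encode each number as n ones followed by a terminating 0:
  1 -> 10 (2 bits)
  2 -> 110 (3 bits)
  12 -> 1111111111110 (13 bits)
Total length = 2 + 3 + 13 = 18 bits.

Unary([1, 2, 12]) = 101101111111111110 (18 bits)


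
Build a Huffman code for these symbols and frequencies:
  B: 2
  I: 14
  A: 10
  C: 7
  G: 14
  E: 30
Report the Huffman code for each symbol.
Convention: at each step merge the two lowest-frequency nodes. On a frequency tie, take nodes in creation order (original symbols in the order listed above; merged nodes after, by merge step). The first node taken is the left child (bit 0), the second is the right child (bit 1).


Huffman tree construction:
Step 1: Merge B(2) + C(7) = 9
Step 2: Merge (B+C)(9) + A(10) = 19
Step 3: Merge I(14) + G(14) = 28
Step 4: Merge ((B+C)+A)(19) + (I+G)(28) = 47
Step 5: Merge E(30) + (((B+C)+A)+(I+G))(47) = 77
Read each symbol's code off the tree from the root (left child = 0, right child = 1).

Codes:
  B: 1000 (length 4)
  I: 110 (length 3)
  A: 101 (length 3)
  C: 1001 (length 4)
  G: 111 (length 3)
  E: 0 (length 1)
Average code length: 180/77 = 2.3377 bits/symbol


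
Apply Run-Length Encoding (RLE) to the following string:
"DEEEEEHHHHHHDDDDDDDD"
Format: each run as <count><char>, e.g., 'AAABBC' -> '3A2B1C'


Scanning runs left to right:
  i=0: run of 'D' x 1 -> '1D'
  i=1: run of 'E' x 5 -> '5E'
  i=6: run of 'H' x 6 -> '6H'
  i=12: run of 'D' x 8 -> '8D'

RLE = 1D5E6H8D


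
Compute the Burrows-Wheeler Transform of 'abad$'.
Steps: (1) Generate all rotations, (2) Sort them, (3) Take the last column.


Rotations (sorted):
  0: $abad -> last char: d
  1: abad$ -> last char: $
  2: ad$ab -> last char: b
  3: bad$a -> last char: a
  4: d$aba -> last char: a


BWT = d$baa


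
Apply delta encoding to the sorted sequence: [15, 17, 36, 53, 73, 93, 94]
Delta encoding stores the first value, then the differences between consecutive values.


First value: 15
Deltas:
  17 - 15 = 2
  36 - 17 = 19
  53 - 36 = 17
  73 - 53 = 20
  93 - 73 = 20
  94 - 93 = 1


Delta encoded: [15, 2, 19, 17, 20, 20, 1]


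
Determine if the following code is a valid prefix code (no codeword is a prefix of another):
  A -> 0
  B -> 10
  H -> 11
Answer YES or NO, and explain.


Checking each pair (does one codeword prefix another?):
  A='0' vs B='10': no prefix
  A='0' vs H='11': no prefix
  B='10' vs A='0': no prefix
  B='10' vs H='11': no prefix
  H='11' vs A='0': no prefix
  H='11' vs B='10': no prefix
No violation found over all pairs.

YES -- this is a valid prefix code. No codeword is a prefix of any other codeword.


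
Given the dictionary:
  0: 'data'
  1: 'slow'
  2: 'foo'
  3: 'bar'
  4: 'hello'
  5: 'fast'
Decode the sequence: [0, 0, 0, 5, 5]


Look up each index in the dictionary:
  0 -> 'data'
  0 -> 'data'
  0 -> 'data'
  5 -> 'fast'
  5 -> 'fast'

Decoded: "data data data fast fast"


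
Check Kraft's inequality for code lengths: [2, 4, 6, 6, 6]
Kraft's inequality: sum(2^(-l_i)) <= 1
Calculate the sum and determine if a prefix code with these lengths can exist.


Sum = 2^(-2) + 2^(-4) + 2^(-6) + 2^(-6) + 2^(-6)
    = 0.25 + 0.0625 + 0.015625 + 0.015625 + 0.015625
    = 23/64 = 0.359375
Since 0.359375 <= 1, Kraft's inequality IS satisfied.
A prefix code with these lengths CAN exist.

Kraft sum = 0.359375. Satisfied.


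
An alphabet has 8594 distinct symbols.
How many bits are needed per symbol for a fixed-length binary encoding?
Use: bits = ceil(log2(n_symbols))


log2(8594) = 13.0691
Bracket: 2^13 = 8192 < 8594 <= 2^14 = 16384
So ceil(log2(8594)) = 14

bits = ceil(log2(8594)) = ceil(13.0691) = 14 bits


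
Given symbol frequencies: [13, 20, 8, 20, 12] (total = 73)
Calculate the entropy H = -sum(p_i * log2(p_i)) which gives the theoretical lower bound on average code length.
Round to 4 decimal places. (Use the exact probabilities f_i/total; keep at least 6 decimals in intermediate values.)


Per-symbol terms -p_i * log2(p_i) with p_i = f_i/73:
  p = 13/73 = 0.178082: log2(p) = -2.489385, -p*log2(p) = 0.443315
  p = 20/73 = 0.273973: log2(p) = -1.867896, -p*log2(p) = 0.511752
  p = 8/73 = 0.109589: log2(p) = -3.189825, -p*log2(p) = 0.349570
  p = 20/73 = 0.273973: log2(p) = -1.867896, -p*log2(p) = 0.511752
  p = 12/73 = 0.164384: log2(p) = -2.604862, -p*log2(p) = 0.428197
H = 0.443315 + 0.511752 + 0.349570 + 0.511752 + 0.428197 = 2.244586

H = 2.2446 bits/symbol


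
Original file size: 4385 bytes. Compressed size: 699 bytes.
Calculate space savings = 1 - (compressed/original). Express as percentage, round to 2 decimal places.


ratio = compressed/original = 699/4385 = 0.159407
savings = 1 - ratio = 1 - 0.159407 = 0.840593
as a percentage: 0.840593 * 100 = 84.06%

Space savings = 1 - 699/4385 = 84.06%


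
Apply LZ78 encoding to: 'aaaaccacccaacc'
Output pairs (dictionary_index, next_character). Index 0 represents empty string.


LZ78 encoding steps:
Dictionary: {0: ''}
Step 1: w='' (idx 0), next='a' -> output (0, 'a'), add 'a' as idx 1
Step 2: w='a' (idx 1), next='a' -> output (1, 'a'), add 'aa' as idx 2
Step 3: w='a' (idx 1), next='c' -> output (1, 'c'), add 'ac' as idx 3
Step 4: w='' (idx 0), next='c' -> output (0, 'c'), add 'c' as idx 4
Step 5: w='ac' (idx 3), next='c' -> output (3, 'c'), add 'acc' as idx 5
Step 6: w='c' (idx 4), next='a' -> output (4, 'a'), add 'ca' as idx 6
Step 7: w='acc' (idx 5), end of input -> output (5, '')


Encoded: [(0, 'a'), (1, 'a'), (1, 'c'), (0, 'c'), (3, 'c'), (4, 'a'), (5, '')]


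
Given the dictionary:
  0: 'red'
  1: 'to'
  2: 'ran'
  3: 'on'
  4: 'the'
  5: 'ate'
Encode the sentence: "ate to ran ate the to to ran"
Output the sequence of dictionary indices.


Look up each word in the dictionary:
  'ate' -> 5
  'to' -> 1
  'ran' -> 2
  'ate' -> 5
  'the' -> 4
  'to' -> 1
  'to' -> 1
  'ran' -> 2

Encoded: [5, 1, 2, 5, 4, 1, 1, 2]


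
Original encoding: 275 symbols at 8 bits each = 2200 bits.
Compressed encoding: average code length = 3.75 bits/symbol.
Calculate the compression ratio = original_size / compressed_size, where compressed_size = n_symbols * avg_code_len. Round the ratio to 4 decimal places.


original_size = n_symbols * orig_bits = 275 * 8 = 2200 bits
compressed_size = n_symbols * avg_code_len = 275 * 3.75 = 1031.25 bits
ratio = original_size / compressed_size = 2200 / 1031.25 = 2.1333

Compression ratio = 2.1333


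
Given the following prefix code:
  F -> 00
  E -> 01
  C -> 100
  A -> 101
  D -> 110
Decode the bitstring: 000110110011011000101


Decoding step by step:
Bits 00 -> F
Bits 01 -> E
Bits 101 -> A
Bits 100 -> C
Bits 110 -> D
Bits 110 -> D
Bits 00 -> F
Bits 101 -> A


Decoded message: FEACDDFA


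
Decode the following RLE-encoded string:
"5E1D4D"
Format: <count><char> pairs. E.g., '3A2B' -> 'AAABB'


Expanding each <count><char> pair:
  5E -> 'EEEEE'
  1D -> 'D'
  4D -> 'DDDD'

Decoded = EEEEEDDDDD


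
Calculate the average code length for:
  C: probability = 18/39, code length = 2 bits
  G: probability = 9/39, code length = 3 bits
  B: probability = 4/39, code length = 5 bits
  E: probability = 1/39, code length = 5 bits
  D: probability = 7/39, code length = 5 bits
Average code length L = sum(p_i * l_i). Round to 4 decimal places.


Weighted contributions p_i * l_i:
  C: (18/39) * 2 = 36/39
  G: (9/39) * 3 = 27/39
  B: (4/39) * 5 = 20/39
  E: (1/39) * 5 = 5/39
  D: (7/39) * 5 = 35/39
Sum = (36 + 27 + 20 + 5 + 35)/39 = 123/39

L = 123/39 = 3.1538 bits/symbol


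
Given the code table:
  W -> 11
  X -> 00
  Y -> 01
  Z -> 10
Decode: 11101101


Decoding:
11 -> W
10 -> Z
11 -> W
01 -> Y


Result: WZWY


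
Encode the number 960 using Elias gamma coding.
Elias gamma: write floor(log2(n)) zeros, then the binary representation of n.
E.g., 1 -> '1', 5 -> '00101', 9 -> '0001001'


num_bits = floor(log2(960)) + 1 = 10
leading_zeros = num_bits - 1 = 9
binary(960) = 1111000000

Elias gamma(960) = '000000000' + '1111000000' = 0000000001111000000 (19 bits)
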